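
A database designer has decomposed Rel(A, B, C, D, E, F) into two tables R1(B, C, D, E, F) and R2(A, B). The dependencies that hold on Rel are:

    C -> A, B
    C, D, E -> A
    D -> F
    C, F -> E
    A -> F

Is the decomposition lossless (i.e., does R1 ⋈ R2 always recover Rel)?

No

Common attributes: R1 ∩ R2 = {B}.
No dependency enlarges {B}, so (B)⁺ = {B}.
The closure contains neither all of R1 = {B, C, D, E, F} nor all of R2 = {A, B}, so the common attributes are not a superkey of either fragment. The join is lossy.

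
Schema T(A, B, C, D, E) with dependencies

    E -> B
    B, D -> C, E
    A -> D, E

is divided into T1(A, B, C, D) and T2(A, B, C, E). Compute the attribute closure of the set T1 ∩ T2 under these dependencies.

T1 ∩ T2 = {A, B, C}.
A → D, E applies, adding D, E
Closure: {A, B, C, D, E}.

A, B, C, D, E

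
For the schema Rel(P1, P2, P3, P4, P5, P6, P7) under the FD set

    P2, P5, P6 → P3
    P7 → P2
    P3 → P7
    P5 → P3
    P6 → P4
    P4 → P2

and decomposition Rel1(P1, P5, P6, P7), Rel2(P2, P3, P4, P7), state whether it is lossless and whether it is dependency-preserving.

lossy and not dependency-preserving

Lossless test: (P7)⁺ = {P2, P7}, which is a superkey of neither fragment — lossy.
Dependency preservation: the restricted closure of {P2, P5, P6} across the fragments never reaches {P3}, so P2, P5, P6 → P3 cannot be enforced without a join — not preserved.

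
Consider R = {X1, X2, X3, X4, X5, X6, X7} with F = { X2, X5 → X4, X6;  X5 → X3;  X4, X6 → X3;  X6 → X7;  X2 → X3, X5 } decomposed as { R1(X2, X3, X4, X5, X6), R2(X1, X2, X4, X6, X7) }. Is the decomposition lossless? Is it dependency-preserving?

Lossless test: (X2, X4, X6)⁺ = {X2, X3, X4, X5, X6, X7}, which contains all of one fragment — lossless.
Dependency preservation: every FD's attributes lie within a single fragment, so each can be enforced locally — preserved.

lossless and dependency-preserving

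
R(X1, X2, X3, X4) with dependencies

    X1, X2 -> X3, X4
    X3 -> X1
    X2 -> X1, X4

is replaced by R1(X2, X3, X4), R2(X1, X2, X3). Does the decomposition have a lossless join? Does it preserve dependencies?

lossless and dependency-preserving

Lossless test: (X2, X3)⁺ = {X1, X2, X3, X4}, which contains all of one fragment — lossless.
Dependency preservation: X1, X2 → X3, X4; X2 → X1, X4 are not contained in any single fragment, but the restricted closure of each left-hand side across the fragments still reaches the right-hand side; the remaining FDs each lie inside some fragment. All dependencies are preserved.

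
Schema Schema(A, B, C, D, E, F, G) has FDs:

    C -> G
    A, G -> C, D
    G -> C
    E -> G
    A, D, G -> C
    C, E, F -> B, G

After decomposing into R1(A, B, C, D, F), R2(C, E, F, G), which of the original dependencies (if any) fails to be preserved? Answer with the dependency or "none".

Check C, E, F → B, G: no single fragment contains all of {B, C, E, F, G}, and the restricted closure of {C, E, F} across the fragments never reaches {B, G}.
C → G is preserved.
A, G → C, D is preserved.
G → C is preserved.
E → G is preserved.
A, D, G → C is preserved.

C, E, F -> B, G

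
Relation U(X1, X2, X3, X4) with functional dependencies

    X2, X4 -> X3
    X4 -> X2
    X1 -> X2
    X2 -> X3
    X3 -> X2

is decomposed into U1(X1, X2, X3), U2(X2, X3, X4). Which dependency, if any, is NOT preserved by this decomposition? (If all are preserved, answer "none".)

none

X2, X4 → X3 lies within U2.
X4 → X2 lies within U2.
X1 → X2 lies within U1.
X2 → X3 lies within U1.
X3 → X2 lies within U1.
Every dependency is enforceable on the fragments, so the decomposition is dependency-preserving.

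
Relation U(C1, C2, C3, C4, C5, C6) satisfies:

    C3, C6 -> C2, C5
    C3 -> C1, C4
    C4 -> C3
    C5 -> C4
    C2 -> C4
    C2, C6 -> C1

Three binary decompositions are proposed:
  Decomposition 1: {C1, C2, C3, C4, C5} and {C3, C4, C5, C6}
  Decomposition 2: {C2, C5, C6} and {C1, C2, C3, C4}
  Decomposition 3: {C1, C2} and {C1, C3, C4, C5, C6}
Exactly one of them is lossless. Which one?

Decomposition 2

Decomposition 1: common = {C3, C4, C5}, closure = {C1, C3, C4, C5} → lossy.
Decomposition 2: common = {C2}, closure = {C1, C2, C3, C4} → lossless.
Decomposition 3: common = {C1}, closure = {C1} → lossy.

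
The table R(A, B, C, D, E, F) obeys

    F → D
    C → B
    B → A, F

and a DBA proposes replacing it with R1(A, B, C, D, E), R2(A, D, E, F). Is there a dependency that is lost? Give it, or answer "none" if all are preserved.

Check B → A, F: no single fragment contains all of {A, B, F}, and the restricted closure of {B} across the fragments never reaches {A, F}.
F → D is preserved.
C → B is preserved.

B → A, F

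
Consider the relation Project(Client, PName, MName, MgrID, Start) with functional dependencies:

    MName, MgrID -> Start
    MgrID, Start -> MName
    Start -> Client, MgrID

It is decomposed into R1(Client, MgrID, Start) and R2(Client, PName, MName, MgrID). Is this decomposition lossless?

Common attributes: R1 ∩ R2 = {Client, MgrID}.
No dependency enlarges {Client, MgrID}, so (Client, MgrID)⁺ = {Client, MgrID}.
The closure contains neither all of R1 = {Client, MgrID, Start} nor all of R2 = {Client, PName, MName, MgrID}, so the common attributes are not a superkey of either fragment. The join is lossy.

No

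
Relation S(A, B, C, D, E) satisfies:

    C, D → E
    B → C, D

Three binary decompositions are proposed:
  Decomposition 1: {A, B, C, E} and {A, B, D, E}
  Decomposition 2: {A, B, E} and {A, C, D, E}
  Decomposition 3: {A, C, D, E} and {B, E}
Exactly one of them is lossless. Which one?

Decomposition 1

Decomposition 1: common = {A, B, E}, closure = {A, B, C, D, E} → lossless.
Decomposition 2: common = {A, E}, closure = {A, E} → lossy.
Decomposition 3: common = {E}, closure = {E} → lossy.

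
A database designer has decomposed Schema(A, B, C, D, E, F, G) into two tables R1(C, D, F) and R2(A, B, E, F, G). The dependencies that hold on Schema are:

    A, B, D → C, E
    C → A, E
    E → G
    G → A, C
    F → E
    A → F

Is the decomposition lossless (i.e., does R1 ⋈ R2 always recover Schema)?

Common attributes: R1 ∩ R2 = {F}.
Closure of {F}: F → E applies, adding E; E → G applies, adding G; G → A, C applies, adding A, C. So (F)⁺ = {A, C, E, F, G}.
The closure contains neither all of R1 = {C, D, F} nor all of R2 = {A, B, E, F, G}, so the common attributes are not a superkey of either fragment. The join is lossy.

No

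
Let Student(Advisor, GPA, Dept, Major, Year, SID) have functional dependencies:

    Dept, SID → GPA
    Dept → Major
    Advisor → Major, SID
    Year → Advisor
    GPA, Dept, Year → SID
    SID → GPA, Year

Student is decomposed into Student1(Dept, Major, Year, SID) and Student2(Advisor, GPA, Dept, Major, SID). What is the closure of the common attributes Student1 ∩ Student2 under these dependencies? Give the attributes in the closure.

Student1 ∩ Student2 = {Dept, Major, SID}.
Dept, SID → GPA applies, adding GPA
SID → GPA, Year applies, adding Year
Year → Advisor applies, adding Advisor
Closure: {Advisor, GPA, Dept, Major, Year, SID}.

Advisor, GPA, Dept, Major, Year, SID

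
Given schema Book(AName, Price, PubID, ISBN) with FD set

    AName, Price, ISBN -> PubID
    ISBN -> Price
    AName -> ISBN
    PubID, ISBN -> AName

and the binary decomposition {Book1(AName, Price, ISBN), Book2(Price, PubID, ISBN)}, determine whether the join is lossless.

Common attributes: Book1 ∩ Book2 = {Price, ISBN}.
No dependency enlarges {Price, ISBN}, so (Price, ISBN)⁺ = {Price, ISBN}.
The closure contains neither all of Book1 = {AName, Price, ISBN} nor all of Book2 = {Price, PubID, ISBN}, so the common attributes are not a superkey of either fragment. The join is lossy.

No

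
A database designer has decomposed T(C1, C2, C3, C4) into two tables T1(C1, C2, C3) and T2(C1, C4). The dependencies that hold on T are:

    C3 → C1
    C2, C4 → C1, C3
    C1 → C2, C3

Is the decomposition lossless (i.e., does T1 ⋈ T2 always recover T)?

Yes

Common attributes: T1 ∩ T2 = {C1}.
Closure of {C1}: C1 → C2, C3 applies, adding C2, C3. So (C1)⁺ = {C1, C2, C3}.
This closure contains every attribute of T1, so T1 ∩ T2 → T1. The join is lossless.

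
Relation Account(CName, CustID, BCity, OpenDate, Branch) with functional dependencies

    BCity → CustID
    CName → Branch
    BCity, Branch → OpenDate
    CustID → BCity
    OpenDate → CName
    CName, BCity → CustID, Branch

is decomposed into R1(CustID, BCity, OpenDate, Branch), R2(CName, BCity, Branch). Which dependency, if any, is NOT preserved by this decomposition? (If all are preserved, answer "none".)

Check OpenDate → CName: no single fragment contains all of {CName, OpenDate}, and the restricted closure of {OpenDate} across the fragments never reaches {CName}.
BCity → CustID is preserved.
CName → Branch is preserved.
BCity, Branch → OpenDate is preserved.
CustID → BCity is preserved.
CName, BCity → CustID, Branch is preserved.

OpenDate → CName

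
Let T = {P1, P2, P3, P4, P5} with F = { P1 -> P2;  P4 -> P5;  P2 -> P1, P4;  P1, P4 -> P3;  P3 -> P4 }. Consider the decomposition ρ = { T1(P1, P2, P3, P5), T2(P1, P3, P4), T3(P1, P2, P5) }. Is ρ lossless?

Yes

Chase test. Columns are P1, P2, P3, P4, P5; row i has aⱼ where attribute j ∈ Ti, else bᵢⱼ.
Initial tableau (one row per fragment):
  row 1: a1 a2 a3 b14 a5
  row 2: a1 b22 a3 a4 b25
  row 3: a1 a2 b33 b34 a5
Rows 1 and 2 agree on P1; apply P1→P2 and equate their P2 entries.
Rows 1 and 2 agree on P2; apply P2→P1, P4 and equate their P1, P4 entries.
Rows 1 and 3 agree on P2; apply P2→P1, P4 and equate their P1, P4 entries.
Rows 1 and 3 agree on P1, P4; apply P1, P4→P3 and equate their P3 entries.
Rows 1 and 2 agree on P4; apply P4→P5 and equate their P5 entries.
Row 1 is now all distinguished symbols — the join is lossless.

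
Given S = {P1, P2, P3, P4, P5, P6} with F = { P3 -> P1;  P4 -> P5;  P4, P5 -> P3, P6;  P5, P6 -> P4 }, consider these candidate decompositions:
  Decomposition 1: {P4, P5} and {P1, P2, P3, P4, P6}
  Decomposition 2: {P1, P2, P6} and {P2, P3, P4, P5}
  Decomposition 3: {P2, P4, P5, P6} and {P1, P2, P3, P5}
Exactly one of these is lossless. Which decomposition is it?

Decomposition 1

Decomposition 1: common = {P4}, closure = {P1, P3, P4, P5, P6} → lossless.
Decomposition 2: common = {P2}, closure = {P2} → lossy.
Decomposition 3: common = {P2, P5}, closure = {P2, P5} → lossy.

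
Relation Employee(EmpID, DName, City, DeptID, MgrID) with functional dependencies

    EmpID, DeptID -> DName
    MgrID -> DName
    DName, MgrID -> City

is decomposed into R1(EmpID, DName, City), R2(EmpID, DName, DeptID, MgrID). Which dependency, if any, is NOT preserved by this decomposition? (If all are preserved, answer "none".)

DName, MgrID -> City

Check DName, MgrID → City: no single fragment contains all of {DName, City, MgrID}, and the restricted closure of {DName, MgrID} across the fragments never reaches {City}.
EmpID, DeptID → DName is preserved.
MgrID → DName is preserved.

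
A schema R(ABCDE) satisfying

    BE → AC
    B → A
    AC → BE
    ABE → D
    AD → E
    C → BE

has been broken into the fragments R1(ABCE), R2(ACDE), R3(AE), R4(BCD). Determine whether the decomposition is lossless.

Yes

Chase test. Columns are ABCDE; row i has aⱼ where attribute j ∈ Ri, else bᵢⱼ.
Initial tableau (one row per fragment):
  row 1: a1 a2 a3 b14 a5
  row 2: a1 b22 a3 a4 a5
  row 3: a1 b32 b33 b34 a5
  row 4: b41 a2 a3 a4 b45
Rows 1 and 4 agree on B; apply B→A and equate their A entries.
Rows 1 and 2 agree on AC; apply AC→BE and equate their BE entries.
Rows 1 and 4 agree on AC; apply AC→BE and equate their BE entries.
Rows 1 and 2 agree on ABE; apply ABE→D and equate their D entries.
Row 1 is now all distinguished symbols — the join is lossless.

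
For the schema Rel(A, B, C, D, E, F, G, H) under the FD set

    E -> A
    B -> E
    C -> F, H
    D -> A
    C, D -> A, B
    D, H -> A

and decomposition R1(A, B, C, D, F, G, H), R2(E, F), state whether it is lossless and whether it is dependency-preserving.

Lossless test: (F)⁺ = {F}, which is a superkey of neither fragment — lossy.
Dependency preservation: the restricted closure of {E} across the fragments never reaches {A}, so E → A cannot be enforced without a join — not preserved.

lossy and not dependency-preserving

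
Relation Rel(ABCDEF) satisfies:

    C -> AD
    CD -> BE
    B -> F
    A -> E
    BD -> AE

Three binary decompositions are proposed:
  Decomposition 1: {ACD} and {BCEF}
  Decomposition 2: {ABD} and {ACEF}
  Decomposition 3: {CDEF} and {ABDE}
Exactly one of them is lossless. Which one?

Decomposition 1: common = {C}, closure = {ABCDEF} → lossless.
Decomposition 2: common = {A}, closure = {AE} → lossy.
Decomposition 3: common = {DE}, closure = {DE} → lossy.

Decomposition 1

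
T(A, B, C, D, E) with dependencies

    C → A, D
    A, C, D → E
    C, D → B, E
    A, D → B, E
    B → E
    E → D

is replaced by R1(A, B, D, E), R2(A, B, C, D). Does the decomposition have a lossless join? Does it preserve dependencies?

lossless and dependency-preserving

Lossless test: (A, B, D)⁺ = {A, B, D, E}, which contains all of one fragment — lossless.
Dependency preservation: A, C, D → E; C, D → B, E are not contained in any single fragment, but the restricted closure of each left-hand side across the fragments still reaches the right-hand side; the remaining FDs each lie inside some fragment. All dependencies are preserved.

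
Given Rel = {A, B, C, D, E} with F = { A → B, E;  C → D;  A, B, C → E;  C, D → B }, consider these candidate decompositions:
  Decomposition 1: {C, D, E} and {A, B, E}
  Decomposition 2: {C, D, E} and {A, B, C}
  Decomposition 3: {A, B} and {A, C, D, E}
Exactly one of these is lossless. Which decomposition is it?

Decomposition 1: common = {E}, closure = {E} → lossy.
Decomposition 2: common = {C}, closure = {B, C, D} → lossy.
Decomposition 3: common = {A}, closure = {A, B, E} → lossless.

Decomposition 3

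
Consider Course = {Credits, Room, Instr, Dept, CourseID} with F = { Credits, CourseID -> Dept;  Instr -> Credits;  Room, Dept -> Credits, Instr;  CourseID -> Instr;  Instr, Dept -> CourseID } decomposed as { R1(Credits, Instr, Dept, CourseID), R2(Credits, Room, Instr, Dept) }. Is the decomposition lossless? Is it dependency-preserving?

lossless and dependency-preserving

Lossless test: (Credits, Instr, Dept)⁺ = {Credits, Instr, Dept, CourseID}, which contains all of one fragment — lossless.
Dependency preservation: every FD's attributes lie within a single fragment, so each can be enforced locally — preserved.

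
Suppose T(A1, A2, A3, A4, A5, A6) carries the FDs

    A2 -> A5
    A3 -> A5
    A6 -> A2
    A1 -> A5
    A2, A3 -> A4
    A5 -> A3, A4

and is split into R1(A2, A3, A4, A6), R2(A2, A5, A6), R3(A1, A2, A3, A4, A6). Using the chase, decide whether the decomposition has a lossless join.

Chase test. Columns are A1, A2, A3, A4, A5, A6; row i has aⱼ where attribute j ∈ Ri, else bᵢⱼ.
Initial tableau (one row per fragment):
  row 1: b11 a2 a3 a4 b15 a6
  row 2: b21 a2 b23 b24 a5 a6
  row 3: a1 a2 a3 a4 b35 a6
Rows 1 and 2 agree on A2; apply A2→A5 and equate their A5 entries.
Rows 1 and 3 agree on A2; apply A2→A5 and equate their A5 entries.
Rows 1 and 2 agree on A5; apply A5→A3, A4 and equate their A3, A4 entries.
Row 3 is now all distinguished symbols — the join is lossless.

Yes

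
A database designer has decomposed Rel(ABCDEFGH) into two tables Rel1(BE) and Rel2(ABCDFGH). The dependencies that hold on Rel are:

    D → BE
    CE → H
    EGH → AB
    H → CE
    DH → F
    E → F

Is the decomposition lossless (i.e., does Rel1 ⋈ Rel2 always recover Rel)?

No

Common attributes: Rel1 ∩ Rel2 = {B}.
No dependency enlarges {B}, so (B)⁺ = {B}.
The closure contains neither all of Rel1 = {BE} nor all of Rel2 = {ABCDFGH}, so the common attributes are not a superkey of either fragment. The join is lossy.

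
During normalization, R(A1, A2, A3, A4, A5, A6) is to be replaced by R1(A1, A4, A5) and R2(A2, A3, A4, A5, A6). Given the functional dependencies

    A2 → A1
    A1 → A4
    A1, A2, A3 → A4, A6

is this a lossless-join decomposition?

Common attributes: R1 ∩ R2 = {A4, A5}.
No dependency enlarges {A4, A5}, so (A4, A5)⁺ = {A4, A5}.
The closure contains neither all of R1 = {A1, A4, A5} nor all of R2 = {A2, A3, A4, A5, A6}, so the common attributes are not a superkey of either fragment. The join is lossy.

No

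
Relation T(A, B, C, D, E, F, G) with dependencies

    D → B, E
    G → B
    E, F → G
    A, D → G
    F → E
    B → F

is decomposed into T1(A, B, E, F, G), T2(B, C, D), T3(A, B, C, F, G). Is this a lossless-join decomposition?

Chase test. Columns are A, B, C, D, E, F, G; row i has aⱼ where attribute j ∈ Ti, else bᵢⱼ.
Initial tableau (one row per fragment):
  row 1: a1 a2 b13 b14 a5 a6 a7
  row 2: b21 a2 a3 a4 b25 b26 b27
  row 3: a1 a2 a3 b34 b35 a6 a7
Rows 1 and 3 agree on F; apply F→E and equate their E entries.
Rows 1 and 2 agree on B; apply B→F and equate their F entries.
Rows 1 and 2 agree on F; apply F→E and equate their E entries.
Rows 1 and 2 agree on E, F; apply E, F→G and equate their G entries.
No row becomes fully distinguished — the join is lossy.

No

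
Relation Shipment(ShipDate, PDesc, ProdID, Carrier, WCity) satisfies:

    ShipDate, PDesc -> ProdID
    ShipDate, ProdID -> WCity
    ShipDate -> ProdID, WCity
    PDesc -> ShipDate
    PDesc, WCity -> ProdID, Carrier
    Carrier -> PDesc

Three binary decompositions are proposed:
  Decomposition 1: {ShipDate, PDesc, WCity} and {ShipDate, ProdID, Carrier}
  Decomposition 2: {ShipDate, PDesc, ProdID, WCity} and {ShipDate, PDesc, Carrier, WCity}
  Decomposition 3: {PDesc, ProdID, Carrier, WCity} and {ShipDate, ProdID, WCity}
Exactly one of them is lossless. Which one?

Decomposition 2

Decomposition 1: common = {ShipDate}, closure = {ShipDate, ProdID, WCity} → lossy.
Decomposition 2: common = {ShipDate, PDesc, WCity}, closure = {ShipDate, PDesc, ProdID, Carrier, WCity} → lossless.
Decomposition 3: common = {ProdID, WCity}, closure = {ProdID, WCity} → lossy.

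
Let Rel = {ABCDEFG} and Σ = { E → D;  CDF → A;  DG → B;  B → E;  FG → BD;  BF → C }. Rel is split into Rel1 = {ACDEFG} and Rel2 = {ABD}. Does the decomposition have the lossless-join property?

Common attributes: Rel1 ∩ Rel2 = {AD}.
No dependency enlarges {AD}, so (AD)⁺ = {AD}.
The closure contains neither all of Rel1 = {ACDEFG} nor all of Rel2 = {ABD}, so the common attributes are not a superkey of either fragment. The join is lossy.

No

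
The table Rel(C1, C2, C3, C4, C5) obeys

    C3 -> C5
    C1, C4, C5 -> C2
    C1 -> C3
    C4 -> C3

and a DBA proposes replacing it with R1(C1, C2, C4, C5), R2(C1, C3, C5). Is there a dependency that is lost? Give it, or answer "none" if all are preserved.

Check C4 → C3: no single fragment contains all of {C3, C4}, and the restricted closure of {C4} across the fragments never reaches {C3}.
C3 → C5 is preserved.
C1, C4, C5 → C2 is preserved.
C1 → C3 is preserved.

C4 -> C3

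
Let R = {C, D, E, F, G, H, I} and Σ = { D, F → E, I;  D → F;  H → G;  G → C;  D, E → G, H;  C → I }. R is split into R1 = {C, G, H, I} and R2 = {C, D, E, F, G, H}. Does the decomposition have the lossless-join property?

Common attributes: R1 ∩ R2 = {C, G, H}.
Closure of {C, G, H}: C → I applies, adding I. So (C, G, H)⁺ = {C, G, H, I}.
This closure contains every attribute of R1, so R1 ∩ R2 → R1. The join is lossless.

Yes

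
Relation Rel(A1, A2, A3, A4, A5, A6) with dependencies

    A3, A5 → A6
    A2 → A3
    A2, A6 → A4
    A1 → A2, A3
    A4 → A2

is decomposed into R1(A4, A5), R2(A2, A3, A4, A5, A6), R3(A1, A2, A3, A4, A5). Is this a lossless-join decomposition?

Chase test. Columns are A1, A2, A3, A4, A5, A6; row i has aⱼ where attribute j ∈ Ri, else bᵢⱼ.
Initial tableau (one row per fragment):
  row 1: b11 b12 b13 a4 a5 b16
  row 2: b21 a2 a3 a4 a5 a6
  row 3: a1 a2 a3 a4 a5 b36
Rows 2 and 3 agree on A3, A5; apply A3, A5→A6 and equate their A6 entries.
Rows 1 and 2 agree on A4; apply A4→A2 and equate their A2 entries.
Rows 1 and 2 agree on A2; apply A2→A3 and equate their A3 entries.
Rows 1 and 2 agree on A3, A5; apply A3, A5→A6 and equate their A6 entries.
Row 3 is now all distinguished symbols — the join is lossless.

Yes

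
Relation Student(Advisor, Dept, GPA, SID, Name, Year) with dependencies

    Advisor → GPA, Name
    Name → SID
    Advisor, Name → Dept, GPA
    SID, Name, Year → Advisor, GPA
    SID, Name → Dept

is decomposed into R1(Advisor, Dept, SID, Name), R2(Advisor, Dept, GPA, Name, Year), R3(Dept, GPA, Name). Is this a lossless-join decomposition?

Chase test. Columns are Advisor, Dept, GPA, SID, Name, Year; row i has aⱼ where attribute j ∈ Ri, else bᵢⱼ.
Initial tableau (one row per fragment):
  row 1: a1 a2 b13 a4 a5 b16
  row 2: a1 a2 a3 b24 a5 a6
  row 3: b31 a2 a3 b34 a5 b36
Rows 1 and 2 agree on Advisor; apply Advisor→GPA, Name and equate their GPA, Name entries.
Rows 1 and 2 agree on Name; apply Name→SID and equate their SID entries.
Rows 1 and 3 agree on Name; apply Name→SID and equate their SID entries.
Row 2 is now all distinguished symbols — the join is lossless.

Yes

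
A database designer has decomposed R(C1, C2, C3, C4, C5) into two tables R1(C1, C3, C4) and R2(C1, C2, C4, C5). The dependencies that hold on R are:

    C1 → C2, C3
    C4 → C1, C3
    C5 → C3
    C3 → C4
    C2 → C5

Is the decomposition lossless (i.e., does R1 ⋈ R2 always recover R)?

Common attributes: R1 ∩ R2 = {C1, C4}.
Closure of {C1, C4}: C1 → C2, C3 applies, adding C2, C3; C2 → C5 applies, adding C5. So (C1, C4)⁺ = {C1, C2, C3, C4, C5}.
This closure contains every attribute of R1, so R1 ∩ R2 → R1. The join is lossless.

Yes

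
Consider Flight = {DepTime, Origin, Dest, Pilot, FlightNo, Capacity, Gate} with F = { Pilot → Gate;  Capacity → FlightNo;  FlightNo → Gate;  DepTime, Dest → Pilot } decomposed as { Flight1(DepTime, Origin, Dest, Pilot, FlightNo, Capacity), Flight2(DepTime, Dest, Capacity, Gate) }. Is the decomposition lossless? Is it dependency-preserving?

lossless but not dependency-preserving

Lossless test: (DepTime, Dest, Capacity)⁺ = {DepTime, Dest, Pilot, FlightNo, Capacity, Gate}, which contains all of one fragment — lossless.
Dependency preservation: the restricted closure of {Pilot} across the fragments never reaches {Gate}, so Pilot → Gate cannot be enforced without a join — not preserved.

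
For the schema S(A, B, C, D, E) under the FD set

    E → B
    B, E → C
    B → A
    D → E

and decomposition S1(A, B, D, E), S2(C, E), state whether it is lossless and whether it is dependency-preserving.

lossless and dependency-preserving

Lossless test: (E)⁺ = {A, B, C, E}, which contains all of one fragment — lossless.
Dependency preservation: B, E → C is not contained in any single fragment, but the restricted closure of its left-hand side across the fragments still reaches the right-hand side; the remaining FDs each lie inside some fragment. All dependencies are preserved.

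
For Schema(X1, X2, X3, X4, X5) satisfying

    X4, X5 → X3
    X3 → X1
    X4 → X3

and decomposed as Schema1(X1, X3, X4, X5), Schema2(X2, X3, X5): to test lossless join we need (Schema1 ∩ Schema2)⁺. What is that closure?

Schema1 ∩ Schema2 = {X3, X5}.
X3 → X1 applies, adding X1
Closure: {X1, X3, X5}.

X1, X3, X5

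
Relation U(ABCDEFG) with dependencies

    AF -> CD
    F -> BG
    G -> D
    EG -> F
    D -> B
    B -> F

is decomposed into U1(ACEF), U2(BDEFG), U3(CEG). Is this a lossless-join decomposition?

Chase test. Columns are ABCDEFG; row i has aⱼ where attribute j ∈ Ui, else bᵢⱼ.
Initial tableau (one row per fragment):
  row 1: a1 b12 a3 b14 a5 a6 b17
  row 2: b21 a2 b23 a4 a5 a6 a7
  row 3: b31 b32 a3 b34 a5 b36 a7
Rows 1 and 2 agree on F; apply F→BG and equate their BG entries.
Rows 1 and 2 agree on G; apply G→D and equate their D entries.
Rows 1 and 3 agree on G; apply G→D and equate their D entries.
Rows 1 and 3 agree on EG; apply EG→F and equate their F entries.
Rows 1 and 3 agree on D; apply D→B and equate their B entries.
Row 1 is now all distinguished symbols — the join is lossless.

Yes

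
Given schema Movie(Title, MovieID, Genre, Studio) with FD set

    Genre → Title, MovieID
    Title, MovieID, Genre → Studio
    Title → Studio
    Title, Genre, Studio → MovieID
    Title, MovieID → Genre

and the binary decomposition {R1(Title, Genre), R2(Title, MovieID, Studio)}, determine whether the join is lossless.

Common attributes: R1 ∩ R2 = {Title}.
Closure of {Title}: Title → Studio applies, adding Studio. So (Title)⁺ = {Title, Studio}.
The closure contains neither all of R1 = {Title, Genre} nor all of R2 = {Title, MovieID, Studio}, so the common attributes are not a superkey of either fragment. The join is lossy.

No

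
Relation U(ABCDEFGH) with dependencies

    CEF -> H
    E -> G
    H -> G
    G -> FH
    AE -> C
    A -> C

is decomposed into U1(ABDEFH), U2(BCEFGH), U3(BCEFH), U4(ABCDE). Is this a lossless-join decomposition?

Yes

Chase test. Columns are ABCDEFGH; row i has aⱼ where attribute j ∈ Ui, else bᵢⱼ.
Initial tableau (one row per fragment):
  row 1: a1 a2 b13 a4 a5 a6 b17 a8
  row 2: b21 a2 a3 b24 a5 a6 a7 a8
  row 3: b31 a2 a3 b34 a5 a6 b37 a8
  row 4: a1 a2 a3 a4 a5 b46 b47 b48
Rows 1 and 2 agree on E; apply E→G and equate their G entries.
Rows 1 and 3 agree on E; apply E→G and equate their G entries.
Rows 1 and 4 agree on E; apply E→G and equate their G entries.
Rows 1 and 4 agree on G; apply G→FH and equate their FH entries.
Rows 1 and 4 agree on AE; apply AE→C and equate their C entries.
Row 1 is now all distinguished symbols — the join is lossless.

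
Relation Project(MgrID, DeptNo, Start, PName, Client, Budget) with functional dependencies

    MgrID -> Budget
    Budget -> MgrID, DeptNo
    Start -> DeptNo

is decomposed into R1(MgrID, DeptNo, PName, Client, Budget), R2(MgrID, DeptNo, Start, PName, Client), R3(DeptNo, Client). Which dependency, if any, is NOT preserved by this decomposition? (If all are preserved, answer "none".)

none

MgrID → Budget lies within R1.
Budget → MgrID, DeptNo lies within R1.
Start → DeptNo lies within R2.
Every dependency is enforceable on the fragments, so the decomposition is dependency-preserving.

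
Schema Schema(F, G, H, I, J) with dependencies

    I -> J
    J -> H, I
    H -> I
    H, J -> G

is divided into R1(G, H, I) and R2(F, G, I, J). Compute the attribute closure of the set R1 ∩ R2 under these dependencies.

R1 ∩ R2 = {G, I}.
I → J applies, adding J
J → H, I applies, adding H
Closure: {G, H, I, J}.

G, H, I, J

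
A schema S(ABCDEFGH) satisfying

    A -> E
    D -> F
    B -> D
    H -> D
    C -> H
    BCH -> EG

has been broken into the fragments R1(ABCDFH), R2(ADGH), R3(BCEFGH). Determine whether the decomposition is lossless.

Chase test. Columns are ABCDEFGH; row i has aⱼ where attribute j ∈ Ri, else bᵢⱼ.
Initial tableau (one row per fragment):
  row 1: a1 a2 a3 a4 b15 a6 b17 a8
  row 2: a1 b22 b23 a4 b25 b26 a7 a8
  row 3: b31 a2 a3 b34 a5 a6 a7 a8
Rows 1 and 2 agree on A; apply A→E and equate their E entries.
Rows 1 and 2 agree on D; apply D→F and equate their F entries.
Rows 1 and 3 agree on B; apply B→D and equate their D entries.
Rows 1 and 3 agree on BCH; apply BCH→EG and equate their EG entries.
Row 1 is now all distinguished symbols — the join is lossless.

Yes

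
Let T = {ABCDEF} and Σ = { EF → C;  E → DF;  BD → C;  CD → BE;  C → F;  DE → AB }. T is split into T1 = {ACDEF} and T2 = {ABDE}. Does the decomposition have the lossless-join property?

Common attributes: T1 ∩ T2 = {ADE}.
Closure of {ADE}: E → DF applies, adding F; DE → AB applies, adding B; EF → C applies, adding C. So (ADE)⁺ = {ABCDEF}.
This closure contains every attribute of T1, so T1 ∩ T2 → T1. The join is lossless.

Yes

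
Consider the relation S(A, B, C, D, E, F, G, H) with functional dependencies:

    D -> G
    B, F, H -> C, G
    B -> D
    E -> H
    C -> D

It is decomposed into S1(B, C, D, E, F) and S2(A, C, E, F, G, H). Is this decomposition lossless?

Common attributes: S1 ∩ S2 = {C, E, F}.
Closure of {C, E, F}: E → H applies, adding H; C → D applies, adding D; D → G applies, adding G. So (C, E, F)⁺ = {C, D, E, F, G, H}.
The closure contains neither all of S1 = {B, C, D, E, F} nor all of S2 = {A, C, E, F, G, H}, so the common attributes are not a superkey of either fragment. The join is lossy.

No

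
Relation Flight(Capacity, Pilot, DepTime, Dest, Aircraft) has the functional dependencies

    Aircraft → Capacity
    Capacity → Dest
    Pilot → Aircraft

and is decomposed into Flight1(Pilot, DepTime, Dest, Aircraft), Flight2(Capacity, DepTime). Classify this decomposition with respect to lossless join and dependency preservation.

lossy and not dependency-preserving

Lossless test: (DepTime)⁺ = {DepTime}, which is a superkey of neither fragment — lossy.
Dependency preservation: the restricted closure of {Aircraft} across the fragments never reaches {Capacity}, so Aircraft → Capacity cannot be enforced without a join — not preserved.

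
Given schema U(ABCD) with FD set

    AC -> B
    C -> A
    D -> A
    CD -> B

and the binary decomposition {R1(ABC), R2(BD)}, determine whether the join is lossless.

No

Common attributes: R1 ∩ R2 = {B}.
No dependency enlarges {B}, so (B)⁺ = {B}.
The closure contains neither all of R1 = {ABC} nor all of R2 = {BD}, so the common attributes are not a superkey of either fragment. The join is lossy.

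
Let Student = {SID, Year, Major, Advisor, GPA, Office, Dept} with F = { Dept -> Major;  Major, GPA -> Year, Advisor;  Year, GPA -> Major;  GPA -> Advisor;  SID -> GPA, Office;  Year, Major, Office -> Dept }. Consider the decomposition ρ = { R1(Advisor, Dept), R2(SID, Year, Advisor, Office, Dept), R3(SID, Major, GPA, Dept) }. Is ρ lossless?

Yes

Chase test. Columns are SID, Year, Major, Advisor, GPA, Office, Dept; row i has aⱼ where attribute j ∈ Ri, else bᵢⱼ.
Initial tableau (one row per fragment):
  row 1: b11 b12 b13 a4 b15 b16 a7
  row 2: a1 a2 b23 a4 b25 a6 a7
  row 3: a1 b32 a3 b34 a5 b36 a7
Rows 1 and 2 agree on Dept; apply Dept→Major and equate their Major entries.
Rows 1 and 3 agree on Dept; apply Dept→Major and equate their Major entries.
Rows 2 and 3 agree on SID; apply SID→GPA, Office and equate their GPA, Office entries.
Rows 2 and 3 agree on Major, GPA; apply Major, GPA→Year, Advisor and equate their Year, Advisor entries.
Row 2 is now all distinguished symbols — the join is lossless.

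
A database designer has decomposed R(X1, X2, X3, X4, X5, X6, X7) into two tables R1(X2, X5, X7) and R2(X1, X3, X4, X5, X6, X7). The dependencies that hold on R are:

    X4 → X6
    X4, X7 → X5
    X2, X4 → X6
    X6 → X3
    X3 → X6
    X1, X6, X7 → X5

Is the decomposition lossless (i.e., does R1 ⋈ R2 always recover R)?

Common attributes: R1 ∩ R2 = {X5, X7}.
No dependency enlarges {X5, X7}, so (X5, X7)⁺ = {X5, X7}.
The closure contains neither all of R1 = {X2, X5, X7} nor all of R2 = {X1, X3, X4, X5, X6, X7}, so the common attributes are not a superkey of either fragment. The join is lossy.

No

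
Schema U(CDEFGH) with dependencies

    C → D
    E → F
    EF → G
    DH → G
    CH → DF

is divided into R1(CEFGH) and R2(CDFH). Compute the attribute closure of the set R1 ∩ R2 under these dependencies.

CDFGH

R1 ∩ R2 = {CFH}.
C → D applies, adding D
DH → G applies, adding G
Closure: {CDFGH}.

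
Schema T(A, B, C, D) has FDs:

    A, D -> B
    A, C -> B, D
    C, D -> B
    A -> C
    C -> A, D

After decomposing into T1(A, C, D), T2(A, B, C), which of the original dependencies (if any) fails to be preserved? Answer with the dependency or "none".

none

A, D → B: restricted closure across fragments reaches B.
A, C → B, D: restricted closure across fragments reaches B, D.
C, D → B: restricted closure across fragments reaches B.
A → C lies within T1.
C → A, D lies within T1.
Every dependency is enforceable on the fragments, so the decomposition is dependency-preserving.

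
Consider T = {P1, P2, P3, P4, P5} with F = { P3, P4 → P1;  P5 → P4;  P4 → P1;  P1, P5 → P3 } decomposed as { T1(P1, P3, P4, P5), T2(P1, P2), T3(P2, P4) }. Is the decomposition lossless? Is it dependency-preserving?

Lossless test (chase): Rows 1 and 3 agree on P4; apply P4→P1 and equate their P1 entries. No row becomes fully distinguished — the join is lossy.
Dependency preservation: every FD's attributes lie within a single fragment, so each can be enforced locally — preserved.

lossy but dependency-preserving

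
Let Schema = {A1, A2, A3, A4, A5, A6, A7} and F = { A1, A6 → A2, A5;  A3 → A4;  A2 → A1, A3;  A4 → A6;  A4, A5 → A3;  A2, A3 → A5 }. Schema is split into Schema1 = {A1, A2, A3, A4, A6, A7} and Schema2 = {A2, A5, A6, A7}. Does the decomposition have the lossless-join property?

Yes

Common attributes: Schema1 ∩ Schema2 = {A2, A6, A7}.
Closure of {A2, A6, A7}: A2 → A1, A3 applies, adding A1, A3; A2, A3 → A5 applies, adding A5; A3 → A4 applies, adding A4. So (A2, A6, A7)⁺ = {A1, A2, A3, A4, A5, A6, A7}.
This closure contains every attribute of Schema1, so Schema1 ∩ Schema2 → Schema1. The join is lossless.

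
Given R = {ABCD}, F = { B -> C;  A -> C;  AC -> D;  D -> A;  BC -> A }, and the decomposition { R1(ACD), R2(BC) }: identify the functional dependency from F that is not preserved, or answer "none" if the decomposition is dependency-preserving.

Check BC → A: no single fragment contains all of {ABC}, and the restricted closure of {BC} across the fragments never reaches {A}.
B → C is preserved.
A → C is preserved.
AC → D is preserved.
D → A is preserved.

BC -> A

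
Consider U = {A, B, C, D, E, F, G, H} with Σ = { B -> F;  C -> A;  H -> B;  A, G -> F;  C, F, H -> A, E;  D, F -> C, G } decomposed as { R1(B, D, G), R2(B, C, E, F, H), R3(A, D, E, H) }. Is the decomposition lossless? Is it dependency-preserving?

lossy and not dependency-preserving

Lossless test (chase): Rows 1 and 2 agree on B; apply B→F and equate their F entries. Rows 2 and 3 agree on H; apply H→B and equate their B entries. Rows 1 and 3 agree on B; apply B→F and equate their F entries. Rows 1 and 3 agree on D, F; apply D, F→C, G and equate their C, G entries. Rows 1 and 3 agree on C; apply C→A and equate their A entries. No row becomes fully distinguished — the join is lossy.
Dependency preservation: the restricted closure of {C} across the fragments never reaches {A}, so C → A cannot be enforced without a join — not preserved.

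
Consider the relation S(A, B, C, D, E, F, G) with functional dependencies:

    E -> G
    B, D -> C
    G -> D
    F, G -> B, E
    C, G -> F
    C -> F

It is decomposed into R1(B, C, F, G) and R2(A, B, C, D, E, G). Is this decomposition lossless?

Common attributes: R1 ∩ R2 = {B, C, G}.
Closure of {B, C, G}: G → D applies, adding D; C, G → F applies, adding F; F, G → B, E applies, adding E. So (B, C, G)⁺ = {B, C, D, E, F, G}.
This closure contains every attribute of R1, so R1 ∩ R2 → R1. The join is lossless.

Yes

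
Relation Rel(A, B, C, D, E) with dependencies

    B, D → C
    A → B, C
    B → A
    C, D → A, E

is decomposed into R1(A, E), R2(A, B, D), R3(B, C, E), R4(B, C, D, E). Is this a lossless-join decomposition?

Chase test. Columns are A, B, C, D, E; row i has aⱼ where attribute j ∈ Ri, else bᵢⱼ.
Initial tableau (one row per fragment):
  row 1: a1 b12 b13 b14 a5
  row 2: a1 a2 b23 a4 b25
  row 3: b31 a2 a3 b34 a5
  row 4: b41 a2 a3 a4 a5
Rows 2 and 4 agree on B, D; apply B, D→C and equate their C entries.
Rows 1 and 2 agree on A; apply A→B, C and equate their B, C entries.
Rows 1 and 3 agree on B; apply B→A and equate their A entries.
Rows 1 and 4 agree on B; apply B→A and equate their A entries.
Rows 2 and 4 agree on C, D; apply C, D→A, E and equate their A, E entries.
Row 2 is now all distinguished symbols — the join is lossless.

Yes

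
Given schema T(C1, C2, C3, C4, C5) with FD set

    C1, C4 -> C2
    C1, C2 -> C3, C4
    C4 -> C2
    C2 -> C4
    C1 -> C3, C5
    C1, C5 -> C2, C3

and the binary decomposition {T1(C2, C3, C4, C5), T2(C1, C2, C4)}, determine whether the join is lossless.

Common attributes: T1 ∩ T2 = {C2, C4}.
No dependency enlarges {C2, C4}, so (C2, C4)⁺ = {C2, C4}.
The closure contains neither all of T1 = {C2, C3, C4, C5} nor all of T2 = {C1, C2, C4}, so the common attributes are not a superkey of either fragment. The join is lossy.

No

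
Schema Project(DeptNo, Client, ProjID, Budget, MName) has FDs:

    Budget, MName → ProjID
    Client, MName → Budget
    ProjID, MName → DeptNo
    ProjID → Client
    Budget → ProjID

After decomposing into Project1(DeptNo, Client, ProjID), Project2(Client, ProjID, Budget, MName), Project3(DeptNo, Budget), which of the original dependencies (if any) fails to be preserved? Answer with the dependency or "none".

ProjID, MName → DeptNo

Check ProjID, MName → DeptNo: no single fragment contains all of {DeptNo, ProjID, MName}, and the restricted closure of {ProjID, MName} across the fragments never reaches {DeptNo}.
Budget, MName → ProjID is preserved.
Client, MName → Budget is preserved.
ProjID → Client is preserved.
Budget → ProjID is preserved.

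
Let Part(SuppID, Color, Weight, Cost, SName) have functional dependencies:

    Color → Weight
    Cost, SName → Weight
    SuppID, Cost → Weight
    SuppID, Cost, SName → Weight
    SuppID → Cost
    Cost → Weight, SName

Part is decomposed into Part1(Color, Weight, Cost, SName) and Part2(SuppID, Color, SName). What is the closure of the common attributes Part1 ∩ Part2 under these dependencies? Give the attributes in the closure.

Part1 ∩ Part2 = {Color, SName}.
Color → Weight applies, adding Weight
Closure: {Color, Weight, SName}.

Color, Weight, SName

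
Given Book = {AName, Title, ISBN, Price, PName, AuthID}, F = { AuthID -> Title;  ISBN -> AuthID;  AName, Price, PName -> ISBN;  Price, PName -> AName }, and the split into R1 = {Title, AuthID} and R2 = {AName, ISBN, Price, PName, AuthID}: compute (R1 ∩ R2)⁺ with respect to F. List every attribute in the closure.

R1 ∩ R2 = {AuthID}.
AuthID → Title applies, adding Title
Closure: {Title, AuthID}.

Title, AuthID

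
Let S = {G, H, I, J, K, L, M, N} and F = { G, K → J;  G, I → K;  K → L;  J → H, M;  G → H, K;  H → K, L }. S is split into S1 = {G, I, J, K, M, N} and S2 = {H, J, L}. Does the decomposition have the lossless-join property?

Yes

Common attributes: S1 ∩ S2 = {J}.
Closure of {J}: J → H, M applies, adding H, M; H → K, L applies, adding K, L. So (J)⁺ = {H, J, K, L, M}.
This closure contains every attribute of S2, so S1 ∩ S2 → S2. The join is lossless.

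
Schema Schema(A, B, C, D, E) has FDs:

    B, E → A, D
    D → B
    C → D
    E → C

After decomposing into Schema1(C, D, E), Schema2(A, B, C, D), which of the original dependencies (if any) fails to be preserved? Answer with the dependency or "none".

Check B, E → A, D: no single fragment contains all of {A, B, D, E}, and the restricted closure of {B, E} across the fragments never reaches {A, D}.
D → B is preserved.
C → D is preserved.
E → C is preserved.

B, E → A, D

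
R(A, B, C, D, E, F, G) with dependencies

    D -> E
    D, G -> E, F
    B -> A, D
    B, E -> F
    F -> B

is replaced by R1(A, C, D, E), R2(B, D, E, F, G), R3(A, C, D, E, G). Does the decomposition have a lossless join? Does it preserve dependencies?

Lossless test (chase): Rows 2 and 3 agree on D, G; apply D, G→E, F and equate their E, F entries. Rows 2 and 3 agree on F; apply F→B and equate their B entries. Rows 2 and 3 agree on B; apply B→A, D and equate their A, D entries. Row 3 is now all distinguished symbols — the join is lossless.
Dependency preservation: the restricted closure of {B} across the fragments never reaches {A, D}, so B → A, D cannot be enforced without a join — not preserved.

lossless but not dependency-preserving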